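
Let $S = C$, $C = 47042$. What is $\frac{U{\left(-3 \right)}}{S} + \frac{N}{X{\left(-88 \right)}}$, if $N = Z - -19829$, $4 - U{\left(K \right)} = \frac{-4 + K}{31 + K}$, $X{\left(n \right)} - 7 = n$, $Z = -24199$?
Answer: $\frac{822295537}{15241608} \approx 53.951$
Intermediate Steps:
$X{\left(n \right)} = 7 + n$
$S = 47042$
$U{\left(K \right)} = 4 - \frac{-4 + K}{31 + K}$
$N = -4370$ ($N = -24199 - -19829 = -24199 + 19829 = -4370$)
$\frac{U{\left(-3 \right)}}{S} + \frac{N}{X{\left(-88 \right)}} = \frac{\frac{1}{31 - 3} \left(128 + 3 \left(-3\right)\right)}{47042} - \frac{4370}{7 - 88} = \frac{128 - 9}{28} \cdot \frac{1}{47042} - \frac{4370}{-81} = \frac{1}{28} \cdot 119 \cdot \frac{1}{47042} - - \frac{4370}{81} = \frac{17}{4} \cdot \frac{1}{47042} + \frac{4370}{81} = \frac{17}{188168} + \frac{4370}{81} = \frac{822295537}{15241608}$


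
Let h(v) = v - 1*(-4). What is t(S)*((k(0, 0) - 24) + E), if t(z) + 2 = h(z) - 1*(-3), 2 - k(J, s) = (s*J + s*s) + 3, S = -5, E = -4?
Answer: 0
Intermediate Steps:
k(J, s) = -1 - s**2 - J*s (k(J, s) = 2 - ((s*J + s*s) + 3) = 2 - ((J*s + s**2) + 3) = 2 - ((s**2 + J*s) + 3) = 2 - (3 + s**2 + J*s) = 2 + (-3 - s**2 - J*s) = -1 - s**2 - J*s)
h(v) = 4 + v (h(v) = v + 4 = 4 + v)
t(z) = 5 + z (t(z) = -2 + ((4 + z) - 1*(-3)) = -2 + ((4 + z) + 3) = -2 + (7 + z) = 5 + z)
t(S)*((k(0, 0) - 24) + E) = (5 - 5)*(((-1 - 1*0**2 - 1*0*0) - 24) - 4) = 0*(((-1 - 1*0 + 0) - 24) - 4) = 0*(((-1 + 0 + 0) - 24) - 4) = 0*((-1 - 24) - 4) = 0*(-25 - 4) = 0*(-29) = 0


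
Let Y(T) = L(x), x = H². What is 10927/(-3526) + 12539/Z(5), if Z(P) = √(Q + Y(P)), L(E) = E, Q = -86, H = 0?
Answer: -10927/3526 - 12539*I*√86/86 ≈ -3.099 - 1352.1*I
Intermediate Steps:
x = 0 (x = 0² = 0)
Y(T) = 0
Z(P) = I*√86 (Z(P) = √(-86 + 0) = √(-86) = I*√86)
10927/(-3526) + 12539/Z(5) = 10927/(-3526) + 12539/((I*√86)) = 10927*(-1/3526) + 12539*(-I*√86/86) = -10927/3526 - 12539*I*√86/86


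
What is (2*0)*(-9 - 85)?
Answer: 0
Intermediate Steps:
(2*0)*(-9 - 85) = 0*(-94) = 0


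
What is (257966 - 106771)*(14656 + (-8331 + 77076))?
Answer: 12609814195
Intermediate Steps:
(257966 - 106771)*(14656 + (-8331 + 77076)) = 151195*(14656 + 68745) = 151195*83401 = 12609814195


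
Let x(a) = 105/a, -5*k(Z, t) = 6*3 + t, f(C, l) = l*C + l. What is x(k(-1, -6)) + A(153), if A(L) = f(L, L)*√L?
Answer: -175/4 + 70686*√17 ≈ 2.9140e+5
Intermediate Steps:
f(C, l) = l + C*l (f(C, l) = C*l + l = l + C*l)
k(Z, t) = -18/5 - t/5 (k(Z, t) = -(6*3 + t)/5 = -(18 + t)/5 = -18/5 - t/5)
A(L) = L^(3/2)*(1 + L) (A(L) = (L*(1 + L))*√L = L^(3/2)*(1 + L))
x(k(-1, -6)) + A(153) = 105/(-18/5 - ⅕*(-6)) + 153^(3/2)*(1 + 153) = 105/(-18/5 + 6/5) + (459*√17)*154 = 105/(-12/5) + 70686*√17 = 105*(-5/12) + 70686*√17 = -175/4 + 70686*√17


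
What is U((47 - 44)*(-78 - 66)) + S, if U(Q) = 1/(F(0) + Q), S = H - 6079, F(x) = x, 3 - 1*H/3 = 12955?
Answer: -19411921/432 ≈ -44935.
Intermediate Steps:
H = -38856 (H = 9 - 3*12955 = 9 - 38865 = -38856)
S = -44935 (S = -38856 - 6079 = -44935)
U(Q) = 1/Q (U(Q) = 1/(0 + Q) = 1/Q)
U((47 - 44)*(-78 - 66)) + S = 1/((47 - 44)*(-78 - 66)) - 44935 = 1/(3*(-144)) - 44935 = 1/(-432) - 44935 = -1/432 - 44935 = -19411921/432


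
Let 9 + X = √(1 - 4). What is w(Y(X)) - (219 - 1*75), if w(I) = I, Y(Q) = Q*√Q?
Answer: -144 + (-9 + I*√3)^(3/2) ≈ -151.81 - 26.626*I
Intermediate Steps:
X = -9 + I*√3 (X = -9 + √(1 - 4) = -9 + √(-3) = -9 + I*√3 ≈ -9.0 + 1.732*I)
Y(Q) = Q^(3/2)
w(Y(X)) - (219 - 1*75) = (-9 + I*√3)^(3/2) - (219 - 1*75) = (-9 + I*√3)^(3/2) - (219 - 75) = (-9 + I*√3)^(3/2) - 1*144 = (-9 + I*√3)^(3/2) - 144 = -144 + (-9 + I*√3)^(3/2)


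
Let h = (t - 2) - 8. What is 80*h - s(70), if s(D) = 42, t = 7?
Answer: -282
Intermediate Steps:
h = -3 (h = (7 - 2) - 8 = 5 - 8 = -3)
80*h - s(70) = 80*(-3) - 1*42 = -240 - 42 = -282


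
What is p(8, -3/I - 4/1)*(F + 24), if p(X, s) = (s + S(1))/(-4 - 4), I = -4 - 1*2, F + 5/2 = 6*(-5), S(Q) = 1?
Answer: -85/32 ≈ -2.6563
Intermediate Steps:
F = -65/2 (F = -5/2 + 6*(-5) = -5/2 - 30 = -65/2 ≈ -32.500)
I = -6 (I = -4 - 2 = -6)
p(X, s) = -⅛ - s/8 (p(X, s) = (s + 1)/(-4 - 4) = (1 + s)/(-8) = (1 + s)*(-⅛) = -⅛ - s/8)
p(8, -3/I - 4/1)*(F + 24) = (-⅛ - (-3/(-6) - 4/1)/8)*(-65/2 + 24) = (-⅛ - (-3*(-⅙) - 4*1)/8)*(-17/2) = (-⅛ - (½ - 4)/8)*(-17/2) = (-⅛ - ⅛*(-7/2))*(-17/2) = (-⅛ + 7/16)*(-17/2) = (5/16)*(-17/2) = -85/32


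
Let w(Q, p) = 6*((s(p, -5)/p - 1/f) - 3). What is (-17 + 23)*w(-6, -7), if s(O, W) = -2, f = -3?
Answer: -600/7 ≈ -85.714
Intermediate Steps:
w(Q, p) = -16 - 12/p (w(Q, p) = 6*((-2/p - 1/(-3)) - 3) = 6*((-2/p - 1*(-1/3)) - 3) = 6*((-2/p + 1/3) - 3) = 6*((1/3 - 2/p) - 3) = 6*(-8/3 - 2/p) = -16 - 12/p)
(-17 + 23)*w(-6, -7) = (-17 + 23)*(-16 - 12/(-7)) = 6*(-16 - 12*(-1/7)) = 6*(-16 + 12/7) = 6*(-100/7) = -600/7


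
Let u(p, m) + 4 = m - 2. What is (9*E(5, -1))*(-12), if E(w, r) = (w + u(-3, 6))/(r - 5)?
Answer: 90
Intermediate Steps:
u(p, m) = -6 + m (u(p, m) = -4 + (m - 2) = -4 + (-2 + m) = -6 + m)
E(w, r) = w/(-5 + r) (E(w, r) = (w + (-6 + 6))/(r - 5) = (w + 0)/(-5 + r) = w/(-5 + r))
(9*E(5, -1))*(-12) = (9*(5/(-5 - 1)))*(-12) = (9*(5/(-6)))*(-12) = (9*(5*(-⅙)))*(-12) = (9*(-⅚))*(-12) = -15/2*(-12) = 90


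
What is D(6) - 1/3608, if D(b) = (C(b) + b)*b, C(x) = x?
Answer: 259775/3608 ≈ 72.000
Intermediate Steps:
D(b) = 2*b² (D(b) = (b + b)*b = (2*b)*b = 2*b²)
D(6) - 1/3608 = 2*6² - 1/3608 = 2*36 - 1*1/3608 = 72 - 1/3608 = 259775/3608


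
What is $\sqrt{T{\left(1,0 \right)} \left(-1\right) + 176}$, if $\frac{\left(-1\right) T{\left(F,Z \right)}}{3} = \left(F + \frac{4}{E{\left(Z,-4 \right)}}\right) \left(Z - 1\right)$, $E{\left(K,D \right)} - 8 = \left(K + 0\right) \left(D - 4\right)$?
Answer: $\frac{7 \sqrt{14}}{2} \approx 13.096$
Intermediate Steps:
$E{\left(K,D \right)} = 8 + K \left(-4 + D\right)$ ($E{\left(K,D \right)} = 8 + \left(K + 0\right) \left(D - 4\right) = 8 + K \left(-4 + D\right)$)
$T{\left(F,Z \right)} = - 3 \left(-1 + Z\right) \left(F + \frac{4}{8 - 8 Z}\right)$ ($T{\left(F,Z \right)} = - 3 \left(F + \frac{4}{8 - 4 Z - 4 Z}\right) \left(Z - 1\right) = - 3 \left(F + \frac{4}{8 - 8 Z}\right) \left(-1 + Z\right) = - 3 \left(-1 + Z\right) \left(F + \frac{4}{8 - 8 Z}\right)$)
$\sqrt{T{\left(1,0 \right)} \left(-1\right) + 176} = \sqrt{\left(\frac{3}{2} + 3 \cdot 1 - 3 \cdot 0\right) \left(-1\right) + 176} = \sqrt{\left(\frac{3}{2} + 3 + 0\right) \left(-1\right) + 176} = \sqrt{\frac{9}{2} \left(-1\right) + 176} = \sqrt{- \frac{9}{2} + 176} = \sqrt{\frac{343}{2}} = \frac{7 \sqrt{14}}{2}$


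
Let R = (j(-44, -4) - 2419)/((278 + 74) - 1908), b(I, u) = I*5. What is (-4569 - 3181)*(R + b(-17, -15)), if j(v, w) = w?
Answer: 503118375/778 ≈ 6.4668e+5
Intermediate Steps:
b(I, u) = 5*I
R = 2423/1556 (R = (-4 - 2419)/((278 + 74) - 1908) = -2423/(352 - 1908) = -2423/(-1556) = -2423*(-1/1556) = 2423/1556 ≈ 1.5572)
(-4569 - 3181)*(R + b(-17, -15)) = (-4569 - 3181)*(2423/1556 + 5*(-17)) = -7750*(2423/1556 - 85) = -7750*(-129837/1556) = 503118375/778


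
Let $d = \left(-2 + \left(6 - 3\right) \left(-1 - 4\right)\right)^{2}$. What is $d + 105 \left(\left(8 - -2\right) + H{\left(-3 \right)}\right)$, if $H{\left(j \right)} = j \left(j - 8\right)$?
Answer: $4804$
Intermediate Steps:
$H{\left(j \right)} = j \left(-8 + j\right)$
$d = 289$ ($d = \left(-2 + 3 \left(-5\right)\right)^{2} = \left(-2 - 15\right)^{2} = \left(-17\right)^{2} = 289$)
$d + 105 \left(\left(8 - -2\right) + H{\left(-3 \right)}\right) = 289 + 105 \left(\left(8 - -2\right) - 3 \left(-8 - 3\right)\right) = 289 + 105 \left(\left(8 + 2\right) - -33\right) = 289 + 105 \left(10 + 33\right) = 289 + 105 \cdot 43 = 289 + 4515 = 4804$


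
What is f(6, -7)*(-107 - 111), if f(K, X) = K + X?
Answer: 218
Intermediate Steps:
f(6, -7)*(-107 - 111) = (6 - 7)*(-107 - 111) = -1*(-218) = 218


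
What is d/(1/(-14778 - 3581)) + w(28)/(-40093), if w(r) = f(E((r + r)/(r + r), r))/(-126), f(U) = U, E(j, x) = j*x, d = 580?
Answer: -3842271760138/360837 ≈ -1.0648e+7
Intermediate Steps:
w(r) = -r/126 (w(r) = (((r + r)/(r + r))*r)/(-126) = (((2*r)/((2*r)))*r)*(-1/126) = (((2*r)*(1/(2*r)))*r)*(-1/126) = (1*r)*(-1/126) = r*(-1/126) = -r/126)
d/(1/(-14778 - 3581)) + w(28)/(-40093) = 580/(1/(-14778 - 3581)) - 1/126*28/(-40093) = 580/(1/(-18359)) - 2/9*(-1/40093) = 580/(-1/18359) + 2/360837 = 580*(-18359) + 2/360837 = -10648220 + 2/360837 = -3842271760138/360837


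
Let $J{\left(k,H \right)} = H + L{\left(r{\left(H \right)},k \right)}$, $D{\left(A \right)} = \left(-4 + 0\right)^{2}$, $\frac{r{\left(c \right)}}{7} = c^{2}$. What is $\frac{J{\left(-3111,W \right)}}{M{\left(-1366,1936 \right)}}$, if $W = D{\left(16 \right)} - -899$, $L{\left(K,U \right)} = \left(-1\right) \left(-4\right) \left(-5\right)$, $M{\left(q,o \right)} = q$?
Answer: $- \frac{895}{1366} \approx -0.6552$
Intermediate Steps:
$r{\left(c \right)} = 7 c^{2}$
$D{\left(A \right)} = 16$ ($D{\left(A \right)} = \left(-4\right)^{2} = 16$)
$L{\left(K,U \right)} = -20$ ($L{\left(K,U \right)} = 4 \left(-5\right) = -20$)
$W = 915$ ($W = 16 - -899 = 16 + 899 = 915$)
$J{\left(k,H \right)} = -20 + H$ ($J{\left(k,H \right)} = H - 20 = -20 + H$)
$\frac{J{\left(-3111,W \right)}}{M{\left(-1366,1936 \right)}} = \frac{-20 + 915}{-1366} = 895 \left(- \frac{1}{1366}\right) = - \frac{895}{1366}$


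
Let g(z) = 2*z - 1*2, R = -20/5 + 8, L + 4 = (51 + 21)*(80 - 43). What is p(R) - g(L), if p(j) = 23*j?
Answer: -5226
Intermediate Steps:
L = 2660 (L = -4 + (51 + 21)*(80 - 43) = -4 + 72*37 = -4 + 2664 = 2660)
R = 4 (R = -20/5 + 8 = -4*1 + 8 = -4 + 8 = 4)
g(z) = -2 + 2*z (g(z) = 2*z - 2 = -2 + 2*z)
p(R) - g(L) = 23*4 - (-2 + 2*2660) = 92 - (-2 + 5320) = 92 - 1*5318 = 92 - 5318 = -5226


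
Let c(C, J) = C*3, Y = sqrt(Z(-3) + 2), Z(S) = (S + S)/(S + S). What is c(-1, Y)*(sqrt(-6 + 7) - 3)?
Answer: 6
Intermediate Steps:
Z(S) = 1 (Z(S) = (2*S)/((2*S)) = (2*S)*(1/(2*S)) = 1)
Y = sqrt(3) (Y = sqrt(1 + 2) = sqrt(3) ≈ 1.7320)
c(C, J) = 3*C
c(-1, Y)*(sqrt(-6 + 7) - 3) = (3*(-1))*(sqrt(-6 + 7) - 3) = -3*(sqrt(1) - 3) = -3*(1 - 3) = -3*(-2) = 6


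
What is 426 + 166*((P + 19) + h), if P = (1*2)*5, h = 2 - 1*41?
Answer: -1234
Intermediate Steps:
h = -39 (h = 2 - 41 = -39)
P = 10 (P = 2*5 = 10)
426 + 166*((P + 19) + h) = 426 + 166*((10 + 19) - 39) = 426 + 166*(29 - 39) = 426 + 166*(-10) = 426 - 1660 = -1234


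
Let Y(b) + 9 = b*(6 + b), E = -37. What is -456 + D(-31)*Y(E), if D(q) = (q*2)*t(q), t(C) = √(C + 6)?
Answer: -456 - 352780*I ≈ -456.0 - 3.5278e+5*I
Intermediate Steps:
t(C) = √(6 + C)
Y(b) = -9 + b*(6 + b)
D(q) = 2*q*√(6 + q) (D(q) = (q*2)*√(6 + q) = (2*q)*√(6 + q) = 2*q*√(6 + q))
-456 + D(-31)*Y(E) = -456 + (2*(-31)*√(6 - 31))*(-9 + (-37)² + 6*(-37)) = -456 + (2*(-31)*√(-25))*(-9 + 1369 - 222) = -456 + (2*(-31)*(5*I))*1138 = -456 - 310*I*1138 = -456 - 352780*I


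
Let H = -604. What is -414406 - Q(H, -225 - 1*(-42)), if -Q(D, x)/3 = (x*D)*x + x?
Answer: -61097023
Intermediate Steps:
Q(D, x) = -3*x - 3*D*x² (Q(D, x) = -3*((x*D)*x + x) = -3*((D*x)*x + x) = -3*(D*x² + x) = -3*(x + D*x²) = -3*x - 3*D*x²)
-414406 - Q(H, -225 - 1*(-42)) = -414406 - (-3)*(-225 - 1*(-42))*(1 - 604*(-225 - 1*(-42))) = -414406 - (-3)*(-225 + 42)*(1 - 604*(-225 + 42)) = -414406 - (-3)*(-183)*(1 - 604*(-183)) = -414406 - (-3)*(-183)*(1 + 110532) = -414406 - (-3)*(-183)*110533 = -414406 - 1*60682617 = -414406 - 60682617 = -61097023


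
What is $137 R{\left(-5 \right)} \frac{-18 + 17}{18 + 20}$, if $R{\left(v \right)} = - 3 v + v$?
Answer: $- \frac{685}{19} \approx -36.053$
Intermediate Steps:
$R{\left(v \right)} = - 2 v$
$137 R{\left(-5 \right)} \frac{-18 + 17}{18 + 20} = 137 \left(-2\right) \left(-5\right) \frac{-18 + 17}{18 + 20} = 137 \cdot 10 \left(- \frac{1}{38}\right) = 137 \left(- \frac{5}{19}\right) = - \frac{685}{19}$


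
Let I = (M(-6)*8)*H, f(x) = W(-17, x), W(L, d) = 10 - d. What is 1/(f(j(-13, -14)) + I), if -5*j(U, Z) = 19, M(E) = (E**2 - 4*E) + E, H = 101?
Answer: 5/218229 ≈ 2.2912e-5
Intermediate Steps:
M(E) = E**2 - 3*E
j(U, Z) = -19/5 (j(U, Z) = -1/5*19 = -19/5)
f(x) = 10 - x
I = 43632 (I = (-6*(-3 - 6)*8)*101 = (-6*(-9)*8)*101 = (54*8)*101 = 432*101 = 43632)
1/(f(j(-13, -14)) + I) = 1/((10 - 1*(-19/5)) + 43632) = 1/((10 + 19/5) + 43632) = 1/(69/5 + 43632) = 1/(218229/5) = 5/218229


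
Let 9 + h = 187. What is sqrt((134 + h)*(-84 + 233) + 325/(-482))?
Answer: sqrt(10800121462)/482 ≈ 215.61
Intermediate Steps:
h = 178 (h = -9 + 187 = 178)
sqrt((134 + h)*(-84 + 233) + 325/(-482)) = sqrt((134 + 178)*(-84 + 233) + 325/(-482)) = sqrt(312*149 + 325*(-1/482)) = sqrt(46488 - 325/482) = sqrt(22406891/482) = sqrt(10800121462)/482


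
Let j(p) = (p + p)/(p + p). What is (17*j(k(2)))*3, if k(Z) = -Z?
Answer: 51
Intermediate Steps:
j(p) = 1 (j(p) = (2*p)/((2*p)) = (2*p)*(1/(2*p)) = 1)
(17*j(k(2)))*3 = (17*1)*3 = 17*3 = 51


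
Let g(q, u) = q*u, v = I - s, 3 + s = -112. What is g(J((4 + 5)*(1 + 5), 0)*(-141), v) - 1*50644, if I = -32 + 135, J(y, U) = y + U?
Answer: -1710496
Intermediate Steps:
s = -115 (s = -3 - 112 = -115)
J(y, U) = U + y
I = 103
v = 218 (v = 103 - 1*(-115) = 103 + 115 = 218)
g(J((4 + 5)*(1 + 5), 0)*(-141), v) - 1*50644 = ((0 + (4 + 5)*(1 + 5))*(-141))*218 - 1*50644 = ((0 + 9*6)*(-141))*218 - 50644 = ((0 + 54)*(-141))*218 - 50644 = (54*(-141))*218 - 50644 = -7614*218 - 50644 = -1659852 - 50644 = -1710496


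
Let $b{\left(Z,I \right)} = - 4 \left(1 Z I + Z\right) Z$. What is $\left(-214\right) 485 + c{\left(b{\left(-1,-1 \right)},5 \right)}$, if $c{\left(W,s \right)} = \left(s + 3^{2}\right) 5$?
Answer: $-103720$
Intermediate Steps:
$b{\left(Z,I \right)} = Z \left(- 4 Z - 4 I Z\right)$ ($b{\left(Z,I \right)} = - 4 \left(Z I + Z\right) Z = - 4 \left(I Z + Z\right) Z = - 4 \left(Z + I Z\right) Z = \left(- 4 Z - 4 I Z\right) Z = Z \left(- 4 Z - 4 I Z\right)$)
$c{\left(W,s \right)} = 45 + 5 s$ ($c{\left(W,s \right)} = \left(s + 9\right) 5 = \left(9 + s\right) 5 = 45 + 5 s$)
$\left(-214\right) 485 + c{\left(b{\left(-1,-1 \right)},5 \right)} = \left(-214\right) 485 + \left(45 + 5 \cdot 5\right) = -103790 + \left(45 + 25\right) = -103790 + 70 = -103720$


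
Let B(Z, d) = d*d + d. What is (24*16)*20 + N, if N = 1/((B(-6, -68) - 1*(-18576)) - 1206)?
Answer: 168391681/21926 ≈ 7680.0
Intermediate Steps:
B(Z, d) = d + d² (B(Z, d) = d² + d = d + d²)
N = 1/21926 (N = 1/((-68*(1 - 68) - 1*(-18576)) - 1206) = 1/((-68*(-67) + 18576) - 1206) = 1/((4556 + 18576) - 1206) = 1/(23132 - 1206) = 1/21926 ≈ 4.5608e-5)
(24*16)*20 + N = (24*16)*20 + 1/21926 = 384*20 + 1/21926 = 7680 + 1/21926 = 168391681/21926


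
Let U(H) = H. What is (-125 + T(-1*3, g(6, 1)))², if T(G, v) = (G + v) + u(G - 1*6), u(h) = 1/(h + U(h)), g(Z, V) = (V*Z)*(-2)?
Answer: 6355441/324 ≈ 19616.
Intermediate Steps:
g(Z, V) = -2*V*Z
u(h) = 1/(2*h) (u(h) = 1/(h + h) = 1/(2*h))
T(G, v) = G + v + 1/(2*(-6 + G)) (T(G, v) = (G + v) + 1/(2*(G - 1*6)) = (G + v) + 1/(2*(G - 6)) = (G + v) + 1/(2*(-6 + G)) = G + v + 1/(2*(-6 + G)))
(-125 + T(-1*3, g(6, 1)))² = (-125 + (½ + (-6 - 1*3)*(-1*3 - 2*1*6))/(-6 - 1*3))² = (-125 + (½ + (-6 - 3)*(-3 - 12))/(-6 - 3))² = (-125 + (½ - 9*(-15))/(-9))² = (-125 - (½ + 135)/9)² = (-125 - ⅑*271/2)² = (-125 - 271/18)² = (-2521/18)² = 6355441/324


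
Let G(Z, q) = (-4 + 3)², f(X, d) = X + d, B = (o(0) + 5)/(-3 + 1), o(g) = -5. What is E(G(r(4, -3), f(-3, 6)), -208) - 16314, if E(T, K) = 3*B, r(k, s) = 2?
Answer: -16314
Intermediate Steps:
B = 0 (B = (-5 + 5)/(-3 + 1) = 0/(-2) = 0*(-½) = 0)
G(Z, q) = 1 (G(Z, q) = (-1)² = 1)
E(T, K) = 0 (E(T, K) = 3*0 = 0)
E(G(r(4, -3), f(-3, 6)), -208) - 16314 = 0 - 16314 = -16314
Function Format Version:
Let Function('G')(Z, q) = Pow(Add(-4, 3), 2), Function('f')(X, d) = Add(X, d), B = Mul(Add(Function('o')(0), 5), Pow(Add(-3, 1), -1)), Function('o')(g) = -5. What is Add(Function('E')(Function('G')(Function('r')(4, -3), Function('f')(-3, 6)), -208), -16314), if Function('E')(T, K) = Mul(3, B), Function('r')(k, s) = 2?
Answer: -16314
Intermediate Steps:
B = 0 (B = Mul(Add(-5, 5), Pow(Add(-3, 1), -1)) = Mul(0, Pow(-2, -1)) = Mul(0, Rational(-1, 2)) = 0)
Function('G')(Z, q) = 1 (Function('G')(Z, q) = Pow(-1, 2) = 1)
Function('E')(T, K) = 0 (Function('E')(T, K) = Mul(3, 0) = 0)
Add(Function('E')(Function('G')(Function('r')(4, -3), Function('f')(-3, 6)), -208), -16314) = Add(0, -16314) = -16314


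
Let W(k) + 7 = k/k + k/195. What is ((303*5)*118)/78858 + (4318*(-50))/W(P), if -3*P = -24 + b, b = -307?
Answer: 97651490165/2457741 ≈ 39732.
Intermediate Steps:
P = 331/3 (P = -(-24 - 307)/3 = -⅓*(-331) = 331/3 ≈ 110.33)
W(k) = -6 + k/195 (W(k) = -7 + (k/k + k/195) = -7 + (1 + k*(1/195)) = -7 + (1 + k/195) = -6 + k/195)
((303*5)*118)/78858 + (4318*(-50))/W(P) = ((303*5)*118)/78858 + (4318*(-50))/(-6 + (1/195)*(331/3)) = (1515*118)*(1/78858) - 215900/(-6 + 331/585) = 178770*(1/78858) - 215900/(-3179/585) = 29795/13143 - 215900*(-585/3179) = 29795/13143 + 7429500/187 = 97651490165/2457741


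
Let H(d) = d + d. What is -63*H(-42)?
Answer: 5292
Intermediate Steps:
H(d) = 2*d
-63*H(-42) = -126*(-42) = -63*(-84) = 5292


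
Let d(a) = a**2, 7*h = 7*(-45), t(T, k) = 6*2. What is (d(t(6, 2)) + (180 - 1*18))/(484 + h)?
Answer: 306/439 ≈ 0.69704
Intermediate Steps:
t(T, k) = 12
h = -45 (h = (7*(-45))/7 = (1/7)*(-315) = -45)
(d(t(6, 2)) + (180 - 1*18))/(484 + h) = (12**2 + (180 - 1*18))/(484 - 45) = (144 + (180 - 18))/439 = (144 + 162)*(1/439) = 306*(1/439) = 306/439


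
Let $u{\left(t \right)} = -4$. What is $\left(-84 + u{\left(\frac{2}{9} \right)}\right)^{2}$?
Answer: $7744$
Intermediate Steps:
$\left(-84 + u{\left(\frac{2}{9} \right)}\right)^{2} = \left(-84 - 4\right)^{2} = \left(-88\right)^{2} = 7744$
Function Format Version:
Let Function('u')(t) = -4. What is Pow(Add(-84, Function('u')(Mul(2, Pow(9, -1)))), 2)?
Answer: 7744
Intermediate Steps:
Pow(Add(-84, Function('u')(Mul(2, Pow(9, -1)))), 2) = Pow(Add(-84, -4), 2) = Pow(-88, 2) = 7744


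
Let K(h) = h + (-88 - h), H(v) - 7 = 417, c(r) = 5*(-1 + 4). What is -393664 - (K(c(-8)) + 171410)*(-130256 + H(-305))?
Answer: 22242684240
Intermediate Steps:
c(r) = 15 (c(r) = 5*3 = 15)
H(v) = 424 (H(v) = 7 + 417 = 424)
K(h) = -88
-393664 - (K(c(-8)) + 171410)*(-130256 + H(-305)) = -393664 - (-88 + 171410)*(-130256 + 424) = -393664 - 171322*(-129832) = -393664 - 1*(-22243077904) = -393664 + 22243077904 = 22242684240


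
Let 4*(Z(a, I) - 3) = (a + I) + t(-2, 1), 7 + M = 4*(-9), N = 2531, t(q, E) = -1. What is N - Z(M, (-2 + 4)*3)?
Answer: 5075/2 ≈ 2537.5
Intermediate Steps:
M = -43 (M = -7 + 4*(-9) = -7 - 36 = -43)
Z(a, I) = 11/4 + I/4 + a/4 (Z(a, I) = 3 + ((a + I) - 1)/4 = 3 + ((I + a) - 1)/4 = 3 + (-1 + I + a)/4 = 3 + (-1/4 + I/4 + a/4) = 11/4 + I/4 + a/4)
N - Z(M, (-2 + 4)*3) = 2531 - (11/4 + ((-2 + 4)*3)/4 + (1/4)*(-43)) = 2531 - (11/4 + (2*3)/4 - 43/4) = 2531 - (11/4 + (1/4)*6 - 43/4) = 2531 - (11/4 + 3/2 - 43/4) = 2531 - 1*(-13/2) = 2531 + 13/2 = 5075/2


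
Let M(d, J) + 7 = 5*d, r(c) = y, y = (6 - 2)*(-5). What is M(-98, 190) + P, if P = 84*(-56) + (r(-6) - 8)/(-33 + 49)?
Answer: -20811/4 ≈ -5202.8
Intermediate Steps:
y = -20 (y = 4*(-5) = -20)
r(c) = -20
M(d, J) = -7 + 5*d
P = -18823/4 (P = 84*(-56) + (-20 - 8)/(-33 + 49) = -4704 - 28/16 = -4704 - 28*1/16 = -4704 - 7/4 = -18823/4 ≈ -4705.8)
M(-98, 190) + P = (-7 + 5*(-98)) - 18823/4 = (-7 - 490) - 18823/4 = -497 - 18823/4 = -20811/4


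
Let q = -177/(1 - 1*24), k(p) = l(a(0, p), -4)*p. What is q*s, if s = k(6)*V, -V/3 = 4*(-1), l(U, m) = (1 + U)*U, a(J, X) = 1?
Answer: 25488/23 ≈ 1108.2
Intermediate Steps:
l(U, m) = U*(1 + U)
k(p) = 2*p (k(p) = (1*(1 + 1))*p = (1*2)*p = 2*p)
V = 12 (V = -12*(-1) = -3*(-4) = 12)
q = 177/23 (q = -177/(1 - 24) = -177/(-23) = -177*(-1/23) = 177/23 ≈ 7.6956)
s = 144 (s = (2*6)*12 = 12*12 = 144)
q*s = (177/23)*144 = 25488/23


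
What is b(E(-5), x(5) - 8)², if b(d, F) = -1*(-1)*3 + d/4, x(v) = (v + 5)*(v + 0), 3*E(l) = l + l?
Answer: 169/36 ≈ 4.6944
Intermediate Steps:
E(l) = 2*l/3 (E(l) = (l + l)/3 = (2*l)/3 = 2*l/3)
x(v) = v*(5 + v) (x(v) = (5 + v)*v = v*(5 + v))
b(d, F) = 3 + d/4 (b(d, F) = 1*3 + d*(¼) = 3 + d/4)
b(E(-5), x(5) - 8)² = (3 + ((⅔)*(-5))/4)² = (3 + (¼)*(-10/3))² = (3 - ⅚)² = (13/6)² = 169/36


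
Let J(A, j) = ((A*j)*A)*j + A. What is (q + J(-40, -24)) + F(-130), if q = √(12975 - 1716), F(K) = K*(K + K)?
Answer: 955360 + 9*√139 ≈ 9.5547e+5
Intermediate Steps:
F(K) = 2*K² (F(K) = K*(2*K) = 2*K²)
J(A, j) = A + A²*j² (J(A, j) = (j*A²)*j + A = A²*j² + A = A + A²*j²)
q = 9*√139 (q = √11259 = 9*√139 ≈ 106.11)
(q + J(-40, -24)) + F(-130) = (9*√139 - 40*(1 - 40*(-24)²)) + 2*(-130)² = (9*√139 - 40*(1 - 40*576)) + 2*16900 = (9*√139 - 40*(1 - 23040)) + 33800 = (9*√139 - 40*(-23039)) + 33800 = (9*√139 + 921560) + 33800 = (921560 + 9*√139) + 33800 = 955360 + 9*√139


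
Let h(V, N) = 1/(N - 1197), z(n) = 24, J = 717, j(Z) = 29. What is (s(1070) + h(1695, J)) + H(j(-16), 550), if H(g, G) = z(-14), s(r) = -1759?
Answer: -832801/480 ≈ -1735.0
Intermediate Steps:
H(g, G) = 24
h(V, N) = 1/(-1197 + N)
(s(1070) + h(1695, J)) + H(j(-16), 550) = (-1759 + 1/(-1197 + 717)) + 24 = (-1759 + 1/(-480)) + 24 = (-1759 - 1/480) + 24 = -844321/480 + 24 = -832801/480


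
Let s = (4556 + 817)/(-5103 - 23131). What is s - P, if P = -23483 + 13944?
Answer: 269318753/28234 ≈ 9538.8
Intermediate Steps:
P = -9539
s = -5373/28234 (s = 5373/(-28234) = 5373*(-1/28234) = -5373/28234 ≈ -0.19030)
s - P = -5373/28234 - 1*(-9539) = -5373/28234 + 9539 = 269318753/28234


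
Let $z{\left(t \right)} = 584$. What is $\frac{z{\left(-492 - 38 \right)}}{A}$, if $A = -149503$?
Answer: $- \frac{584}{149503} \approx -0.0039063$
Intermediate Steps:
$\frac{z{\left(-492 - 38 \right)}}{A} = \frac{584}{-149503} = 584 \left(- \frac{1}{149503}\right) = - \frac{584}{149503}$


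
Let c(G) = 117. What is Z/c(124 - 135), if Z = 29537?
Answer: 29537/117 ≈ 252.45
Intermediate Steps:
Z/c(124 - 135) = 29537/117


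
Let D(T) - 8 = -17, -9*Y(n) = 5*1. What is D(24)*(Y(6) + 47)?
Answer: -418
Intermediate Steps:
Y(n) = -5/9
D(T) = -9 (D(T) = 8 - 17 = -9)
D(24)*(Y(6) + 47) = -9*(-5/9 + 47) = -9*418/9 = -418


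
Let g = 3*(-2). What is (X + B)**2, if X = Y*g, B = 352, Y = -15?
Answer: 195364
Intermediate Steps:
g = -6
X = 90 (X = -15*(-6) = 90)
(X + B)**2 = (90 + 352)**2 = 442**2 = 195364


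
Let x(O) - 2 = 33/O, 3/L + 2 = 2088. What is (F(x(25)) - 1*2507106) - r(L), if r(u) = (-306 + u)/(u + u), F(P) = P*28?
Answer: -120031377/50 ≈ -2.4006e+6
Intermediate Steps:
L = 3/2086 (L = 3/(-2 + 2088) = 3/2086 ≈ 0.0014382)
x(O) = 2 + 33/O
F(P) = 28*P
r(u) = (-306 + u)/(2*u) (r(u) = (-306 + u)/((2*u)) = (-306 + u)*(1/(2*u)) = (-306 + u)/(2*u))
(F(x(25)) - 1*2507106) - r(L) = (28*(2 + 33/25) - 1*2507106) - (-306 + 3/2086)/(2*3/2086) = (28*(2 + 33*(1/25)) - 2507106) - 2086*(-638313)/(2*3*2086) = (28*(2 + 33/25) - 2507106) - 1*(-212771/2) = (28*(83/25) - 2507106) + 212771/2 = (2324/25 - 2507106) + 212771/2 = -62675326/25 + 212771/2 = -120031377/50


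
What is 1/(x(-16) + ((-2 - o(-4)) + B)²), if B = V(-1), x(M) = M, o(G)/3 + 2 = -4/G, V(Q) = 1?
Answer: -1/12 ≈ -0.083333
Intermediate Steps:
o(G) = -6 - 12/G (o(G) = -6 + 3*(-4/G) = -6 - 12/G)
B = 1
1/(x(-16) + ((-2 - o(-4)) + B)²) = 1/(-16 + ((-2 - (-6 - 12/(-4))) + 1)²) = 1/(-16 + ((-2 - (-6 - 12*(-¼))) + 1)²) = 1/(-16 + ((-2 - (-6 + 3)) + 1)²) = 1/(-16 + ((-2 - 1*(-3)) + 1)²) = 1/(-16 + ((-2 + 3) + 1)²) = 1/(-16 + (1 + 1)²) = 1/(-16 + 2²) = 1/(-16 + 4) = 1/(-12) = -1/12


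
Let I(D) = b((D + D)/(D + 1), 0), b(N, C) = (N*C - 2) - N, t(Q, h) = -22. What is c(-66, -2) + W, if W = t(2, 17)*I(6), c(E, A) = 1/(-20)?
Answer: 11433/140 ≈ 81.664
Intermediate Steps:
c(E, A) = -1/20
b(N, C) = -2 - N + C*N (b(N, C) = (C*N - 2) - N = (-2 + C*N) - N = -2 - N + C*N)
I(D) = -2 - 2*D/(1 + D) (I(D) = -2 - (D + D)/(D + 1) + 0*((D + D)/(D + 1)) = -2 - 2*D/(1 + D) + 0*((2*D)/(1 + D)) = -2 - 2*D/(1 + D) + 0*(2*D/(1 + D)) = -2 - 2*D/(1 + D) + 0 = -2 - 2*D/(1 + D))
W = 572/7 (W = -44*(-1 - 2*6)/(1 + 6) = -44*(-1 - 12)/7 = -44*(-13)/7 = -22*(-26/7) = 572/7 ≈ 81.714)
c(-66, -2) + W = -1/20 + 572/7 = 11433/140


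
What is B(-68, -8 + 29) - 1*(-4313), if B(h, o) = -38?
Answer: 4275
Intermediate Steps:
B(-68, -8 + 29) - 1*(-4313) = -38 - 1*(-4313) = -38 + 4313 = 4275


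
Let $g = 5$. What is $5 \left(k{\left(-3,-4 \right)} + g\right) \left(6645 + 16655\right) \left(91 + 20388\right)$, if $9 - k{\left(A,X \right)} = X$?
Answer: $42944463000$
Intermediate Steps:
$k{\left(A,X \right)} = 9 - X$
$5 \left(k{\left(-3,-4 \right)} + g\right) \left(6645 + 16655\right) \left(91 + 20388\right) = 5 \left(\left(9 - -4\right) + 5\right) \left(6645 + 16655\right) \left(91 + 20388\right) = 5 \left(\left(9 + 4\right) + 5\right) 23300 \cdot 20479 = 5 \left(13 + 5\right) 477160700 = 5 \cdot 18 \cdot 477160700 = 90 \cdot 477160700 = 42944463000$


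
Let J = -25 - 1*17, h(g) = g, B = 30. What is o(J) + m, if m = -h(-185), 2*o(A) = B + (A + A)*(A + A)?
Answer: 3728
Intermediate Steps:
J = -42 (J = -25 - 17 = -42)
o(A) = 15 + 2*A**2 (o(A) = (30 + (A + A)*(A + A))/2 = (30 + (2*A)*(2*A))/2 = (30 + 4*A**2)/2 = 15 + 2*A**2)
m = 185 (m = -1*(-185) = 185)
o(J) + m = (15 + 2*(-42)**2) + 185 = (15 + 2*1764) + 185 = (15 + 3528) + 185 = 3543 + 185 = 3728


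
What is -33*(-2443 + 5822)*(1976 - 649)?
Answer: -147969789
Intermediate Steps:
-33*(-2443 + 5822)*(1976 - 649) = -111507*1327 = -33*4483933 = -147969789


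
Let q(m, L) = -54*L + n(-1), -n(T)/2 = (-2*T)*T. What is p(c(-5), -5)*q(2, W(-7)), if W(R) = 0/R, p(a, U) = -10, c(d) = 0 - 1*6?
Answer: -40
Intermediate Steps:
c(d) = -6 (c(d) = 0 - 6 = -6)
n(T) = 4*T² (n(T) = -2*(-2*T)*T = -(-4)*T² = 4*T²)
W(R) = 0
q(m, L) = 4 - 54*L (q(m, L) = -54*L + 4*(-1)² = -54*L + 4*1 = -54*L + 4 = 4 - 54*L)
p(c(-5), -5)*q(2, W(-7)) = -10*(4 - 54*0) = -10*(4 + 0) = -10*4 = -40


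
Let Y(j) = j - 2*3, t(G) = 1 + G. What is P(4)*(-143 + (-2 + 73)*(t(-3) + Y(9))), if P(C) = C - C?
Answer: 0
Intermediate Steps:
Y(j) = -6 + j (Y(j) = j - 6 = -6 + j)
P(C) = 0
P(4)*(-143 + (-2 + 73)*(t(-3) + Y(9))) = 0*(-143 + (-2 + 73)*((1 - 3) + (-6 + 9))) = 0*(-143 + 71*(-2 + 3)) = 0*(-143 + 71*1) = 0*(-143 + 71) = 0*(-72) = 0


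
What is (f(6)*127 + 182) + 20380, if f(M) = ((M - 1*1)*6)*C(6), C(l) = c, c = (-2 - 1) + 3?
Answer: 20562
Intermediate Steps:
c = 0 (c = -3 + 3 = 0)
C(l) = 0
f(M) = 0 (f(M) = ((M - 1*1)*6)*0 = ((M - 1)*6)*0 = ((-1 + M)*6)*0 = (-6 + 6*M)*0 = 0)
(f(6)*127 + 182) + 20380 = (0*127 + 182) + 20380 = (0 + 182) + 20380 = 182 + 20380 = 20562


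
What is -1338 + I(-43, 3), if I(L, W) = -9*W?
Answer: -1365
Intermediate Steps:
-1338 + I(-43, 3) = -1338 - 9*3 = -1338 - 27 = -1365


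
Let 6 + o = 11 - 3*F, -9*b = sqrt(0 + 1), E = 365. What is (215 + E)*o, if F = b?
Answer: 9280/3 ≈ 3093.3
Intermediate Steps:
b = -1/9 (b = -sqrt(0 + 1)/9 = -sqrt(1)/9 = -1/9*1 = -1/9 ≈ -0.11111)
F = -1/9 ≈ -0.11111
o = 16/3 (o = -6 + (11 - 3*(-1/9)) = -6 + (11 + 1/3) = -6 + 34/3 = 16/3 ≈ 5.3333)
(215 + E)*o = (215 + 365)*(16/3) = 580*(16/3) = 9280/3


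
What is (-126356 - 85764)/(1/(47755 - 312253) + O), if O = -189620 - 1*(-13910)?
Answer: 56105315760/46474943581 ≈ 1.2072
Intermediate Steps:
O = -175710 (O = -189620 + 13910 = -175710)
(-126356 - 85764)/(1/(47755 - 312253) + O) = (-126356 - 85764)/(1/(47755 - 312253) - 175710) = -212120/(1/(-264498) - 175710) = -212120/(-1/264498 - 175710) = -212120/(-46474943581/264498) = -212120*(-264498/46474943581) = 56105315760/46474943581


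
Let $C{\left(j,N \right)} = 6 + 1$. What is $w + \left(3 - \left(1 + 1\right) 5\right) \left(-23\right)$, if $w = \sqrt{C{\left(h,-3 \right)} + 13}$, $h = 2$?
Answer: $161 + 2 \sqrt{5} \approx 165.47$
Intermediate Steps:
$C{\left(j,N \right)} = 7$
$w = 2 \sqrt{5}$ ($w = \sqrt{7 + 13} = \sqrt{20} = 2 \sqrt{5} \approx 4.4721$)
$w + \left(3 - \left(1 + 1\right) 5\right) \left(-23\right) = 2 \sqrt{5} + \left(3 - \left(1 + 1\right) 5\right) \left(-23\right) = 2 \sqrt{5} + \left(3 - 2 \cdot 5\right) \left(-23\right) = 2 \sqrt{5} + \left(3 - 10\right) \left(-23\right) = 2 \sqrt{5} - -161 = 2 \sqrt{5} + 161 = 161 + 2 \sqrt{5}$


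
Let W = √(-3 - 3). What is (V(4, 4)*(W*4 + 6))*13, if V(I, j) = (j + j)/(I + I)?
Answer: 78 + 52*I*√6 ≈ 78.0 + 127.37*I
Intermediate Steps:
W = I*√6 (W = √(-6) = I*√6 ≈ 2.4495*I)
V(I, j) = j/I (V(I, j) = (2*j)/((2*I)) = (2*j)*(1/(2*I)) = j/I)
(V(4, 4)*(W*4 + 6))*13 = ((4/4)*((I*√6)*4 + 6))*13 = ((4*(¼))*(4*I*√6 + 6))*13 = (1*(6 + 4*I*√6))*13 = (6 + 4*I*√6)*13 = 78 + 52*I*√6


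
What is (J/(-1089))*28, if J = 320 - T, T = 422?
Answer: 952/363 ≈ 2.6226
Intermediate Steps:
J = -102 (J = 320 - 1*422 = 320 - 422 = -102)
(J/(-1089))*28 = -102/(-1089)*28 = -102*(-1/1089)*28 = (34/363)*28 = 952/363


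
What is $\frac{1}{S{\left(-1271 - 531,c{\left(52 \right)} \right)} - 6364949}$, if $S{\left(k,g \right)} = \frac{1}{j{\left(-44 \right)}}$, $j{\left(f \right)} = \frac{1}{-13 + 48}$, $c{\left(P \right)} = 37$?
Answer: $- \frac{1}{6364914} \approx -1.5711 \cdot 10^{-7}$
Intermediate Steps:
$j{\left(f \right)} = \frac{1}{35}$
$S{\left(k,g \right)} = 35$ ($S{\left(k,g \right)} = \frac{1}{\frac{1}{35}} = 35$)
$\frac{1}{S{\left(-1271 - 531,c{\left(52 \right)} \right)} - 6364949} = \frac{1}{35 - 6364949} = \frac{1}{-6364914} = - \frac{1}{6364914}$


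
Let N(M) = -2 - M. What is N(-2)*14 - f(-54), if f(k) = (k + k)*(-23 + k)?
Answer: -8316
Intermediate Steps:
f(k) = 2*k*(-23 + k) (f(k) = (2*k)*(-23 + k) = 2*k*(-23 + k))
N(-2)*14 - f(-54) = (-2 - 1*(-2))*14 - 2*(-54)*(-23 - 54) = (-2 + 2)*14 - 2*(-54)*(-77) = 0*14 - 1*8316 = 0 - 8316 = -8316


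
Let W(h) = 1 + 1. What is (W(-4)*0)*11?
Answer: 0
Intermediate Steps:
W(h) = 2
(W(-4)*0)*11 = (2*0)*11 = 0*11 = 0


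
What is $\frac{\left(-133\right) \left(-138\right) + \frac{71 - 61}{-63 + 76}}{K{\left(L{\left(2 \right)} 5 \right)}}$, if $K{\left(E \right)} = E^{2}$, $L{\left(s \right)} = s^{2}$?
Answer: $\frac{59653}{1300} \approx 45.887$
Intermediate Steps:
$\frac{\left(-133\right) \left(-138\right) + \frac{71 - 61}{-63 + 76}}{K{\left(L{\left(2 \right)} 5 \right)}} = \frac{\left(-133\right) \left(-138\right) + \frac{71 - 61}{-63 + 76}}{\left(2^{2} \cdot 5\right)^{2}} = \frac{18354 + \frac{10}{13}}{\left(4 \cdot 5\right)^{2}} = \frac{18354 + 10 \cdot \frac{1}{13}}{20^{2}} = \frac{18354 + \frac{10}{13}}{400} = \frac{238612}{13} \cdot \frac{1}{400} = \frac{59653}{1300}$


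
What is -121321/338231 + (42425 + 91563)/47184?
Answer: 9898621291/3989772876 ≈ 2.4810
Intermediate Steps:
-121321/338231 + (42425 + 91563)/47184 = -121321*1/338231 + 133988*(1/47184) = -121321/338231 + 33497/11796 = 9898621291/3989772876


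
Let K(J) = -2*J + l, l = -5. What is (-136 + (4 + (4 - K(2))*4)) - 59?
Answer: -139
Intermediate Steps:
K(J) = -5 - 2*J (K(J) = -2*J - 5 = -5 - 2*J)
(-136 + (4 + (4 - K(2))*4)) - 59 = (-136 + (4 + (4 - (-5 - 2*2))*4)) - 59 = (-136 + (4 + (4 - (-5 - 4))*4)) - 59 = (-136 + (4 + (4 - 1*(-9))*4)) - 59 = (-136 + (4 + (4 + 9)*4)) - 59 = (-136 + (4 + 13*4)) - 59 = (-136 + (4 + 52)) - 59 = (-136 + 56) - 59 = -80 - 59 = -139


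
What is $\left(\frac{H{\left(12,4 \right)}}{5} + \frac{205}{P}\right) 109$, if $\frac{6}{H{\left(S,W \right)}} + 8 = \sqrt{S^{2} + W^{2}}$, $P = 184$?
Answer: $\frac{121753}{920} + \frac{109 \sqrt{10}}{20} \approx 149.57$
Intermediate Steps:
$H{\left(S,W \right)} = \frac{6}{-8 + \sqrt{S^{2} + W^{2}}}$
$\left(\frac{H{\left(12,4 \right)}}{5} + \frac{205}{P}\right) 109 = \left(\frac{6 \frac{1}{-8 + \sqrt{12^{2} + 4^{2}}}}{5} + \frac{205}{184}\right) 109 = \left(\frac{6}{-8 + \sqrt{144 + 16}} \cdot \frac{1}{5} + 205 \cdot \frac{1}{184}\right) 109 = \left(\frac{6}{-8 + \sqrt{160}} \cdot \frac{1}{5} + \frac{205}{184}\right) 109 = \left(\frac{6}{-8 + 4 \sqrt{10}} \cdot \frac{1}{5} + \frac{205}{184}\right) 109 = \left(\frac{6}{5 \left(-8 + 4 \sqrt{10}\right)} + \frac{205}{184}\right) 109 = \left(\frac{205}{184} + \frac{6}{5 \left(-8 + 4 \sqrt{10}\right)}\right) 109 = \frac{22345}{184} + \frac{654}{5 \left(-8 + 4 \sqrt{10}\right)}$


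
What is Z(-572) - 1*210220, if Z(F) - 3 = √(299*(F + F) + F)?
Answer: -210217 + 2*I*√85657 ≈ -2.1022e+5 + 585.34*I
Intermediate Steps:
Z(F) = 3 + √599*√F (Z(F) = 3 + √(299*(F + F) + F) = 3 + √(299*(2*F) + F) = 3 + √(598*F + F) = 3 + √(599*F) = 3 + √599*√F)
Z(-572) - 1*210220 = (3 + √599*√(-572)) - 1*210220 = (3 + √599*(2*I*√143)) - 210220 = (3 + 2*I*√85657) - 210220 = -210217 + 2*I*√85657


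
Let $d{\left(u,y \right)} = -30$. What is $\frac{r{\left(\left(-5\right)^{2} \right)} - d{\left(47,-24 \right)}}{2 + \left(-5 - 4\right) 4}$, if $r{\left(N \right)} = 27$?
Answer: $- \frac{57}{34} \approx -1.6765$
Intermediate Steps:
$\frac{r{\left(\left(-5\right)^{2} \right)} - d{\left(47,-24 \right)}}{2 + \left(-5 - 4\right) 4} = \frac{27 - -30}{2 + \left(-5 - 4\right) 4} = \frac{27 + 30}{2 - 36} = \frac{1}{2 - 36} \cdot 57 = \frac{1}{-34} \cdot 57 = \left(- \frac{1}{34}\right) 57 = - \frac{57}{34}$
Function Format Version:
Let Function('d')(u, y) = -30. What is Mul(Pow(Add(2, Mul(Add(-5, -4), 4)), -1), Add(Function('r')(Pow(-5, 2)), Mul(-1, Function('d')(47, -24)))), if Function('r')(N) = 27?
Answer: Rational(-57, 34) ≈ -1.6765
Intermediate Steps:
Mul(Pow(Add(2, Mul(Add(-5, -4), 4)), -1), Add(Function('r')(Pow(-5, 2)), Mul(-1, Function('d')(47, -24)))) = Mul(Pow(Add(2, Mul(Add(-5, -4), 4)), -1), Add(27, Mul(-1, -30))) = Mul(Pow(Add(2, Mul(-9, 4)), -1), Add(27, 30)) = Mul(Pow(Add(2, -36), -1), 57) = Mul(Pow(-34, -1), 57) = Mul(Rational(-1, 34), 57) = Rational(-57, 34)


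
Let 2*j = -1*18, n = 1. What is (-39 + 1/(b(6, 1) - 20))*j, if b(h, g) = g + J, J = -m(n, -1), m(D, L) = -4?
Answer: 1758/5 ≈ 351.60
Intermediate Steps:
J = 4 (J = -1*(-4) = 4)
j = -9 (j = (-1*18)/2 = (½)*(-18) = -9)
b(h, g) = 4 + g (b(h, g) = g + 4 = 4 + g)
(-39 + 1/(b(6, 1) - 20))*j = (-39 + 1/((4 + 1) - 20))*(-9) = (-39 + 1/(5 - 20))*(-9) = (-39 + 1/(-15))*(-9) = (-39 - 1/15)*(-9) = -586/15*(-9) = 1758/5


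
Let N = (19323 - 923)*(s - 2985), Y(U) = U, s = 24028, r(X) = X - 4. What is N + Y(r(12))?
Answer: 387191208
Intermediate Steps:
r(X) = -4 + X
N = 387191200 (N = (19323 - 923)*(24028 - 2985) = 18400*21043 = 387191200)
N + Y(r(12)) = 387191200 + (-4 + 12) = 387191200 + 8 = 387191208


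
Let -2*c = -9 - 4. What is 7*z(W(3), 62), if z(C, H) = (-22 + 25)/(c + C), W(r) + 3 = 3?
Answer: 42/13 ≈ 3.2308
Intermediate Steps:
c = 13/2 (c = -(-9 - 4)/2 = -½*(-13) = 13/2 ≈ 6.5000)
W(r) = 0 (W(r) = -3 + 3 = 0)
z(C, H) = 3/(13/2 + C) (z(C, H) = (-22 + 25)/(13/2 + C) = 3/(13/2 + C))
7*z(W(3), 62) = 7*(6/(13 + 2*0)) = 7*(6/(13 + 0)) = 7*(6/13) = 42/13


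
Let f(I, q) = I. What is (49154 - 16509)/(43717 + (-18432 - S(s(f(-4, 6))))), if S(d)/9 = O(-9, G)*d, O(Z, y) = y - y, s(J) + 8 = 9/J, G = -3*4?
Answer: 6529/5057 ≈ 1.2911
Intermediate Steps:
G = -12
s(J) = -8 + 9/J
O(Z, y) = 0
S(d) = 0 (S(d) = 9*(0*d) = 9*0 = 0)
(49154 - 16509)/(43717 + (-18432 - S(s(f(-4, 6))))) = (49154 - 16509)/(43717 + (-18432 - 1*0)) = 32645/(43717 + (-18432 + 0)) = 32645/(43717 - 18432) = 32645/25285 = 32645*(1/25285) = 6529/5057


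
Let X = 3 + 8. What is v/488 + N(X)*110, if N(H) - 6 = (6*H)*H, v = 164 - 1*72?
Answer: 9823463/122 ≈ 80520.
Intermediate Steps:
X = 11
v = 92 (v = 164 - 72 = 92)
N(H) = 6 + 6*H² (N(H) = 6 + (6*H)*H = 6 + 6*H²)
v/488 + N(X)*110 = 92/488 + (6 + 6*11²)*110 = 92*(1/488) + (6 + 6*121)*110 = 23/122 + (6 + 726)*110 = 23/122 + 732*110 = 23/122 + 80520 = 9823463/122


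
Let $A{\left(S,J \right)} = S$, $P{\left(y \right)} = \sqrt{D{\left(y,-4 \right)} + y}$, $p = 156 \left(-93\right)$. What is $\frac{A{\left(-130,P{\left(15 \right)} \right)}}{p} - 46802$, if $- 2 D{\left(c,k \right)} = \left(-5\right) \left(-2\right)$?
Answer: $- \frac{26115511}{558} \approx -46802.0$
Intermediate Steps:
$p = -14508$
$D{\left(c,k \right)} = -5$ ($D{\left(c,k \right)} = - \frac{\left(-5\right) \left(-2\right)}{2} = \left(- \frac{1}{2}\right) 10 = -5$)
$P{\left(y \right)} = \sqrt{-5 + y}$
$\frac{A{\left(-130,P{\left(15 \right)} \right)}}{p} - 46802 = - \frac{130}{-14508} - 46802 = \left(-130\right) \left(- \frac{1}{14508}\right) - 46802 = \frac{5}{558} - 46802 = - \frac{26115511}{558}$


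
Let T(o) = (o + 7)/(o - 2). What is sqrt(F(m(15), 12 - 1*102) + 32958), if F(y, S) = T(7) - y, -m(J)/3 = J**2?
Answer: sqrt(840895)/5 ≈ 183.40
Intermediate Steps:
m(J) = -3*J**2
T(o) = (7 + o)/(-2 + o)
F(y, S) = 14/5 - y (F(y, S) = (7 + 7)/(-2 + 7) - y = 14/5 - y)
sqrt(F(m(15), 12 - 1*102) + 32958) = sqrt((14/5 - (-3)*15**2) + 32958) = sqrt((14/5 - (-3)*225) + 32958) = sqrt((14/5 - 1*(-675)) + 32958) = sqrt((14/5 + 675) + 32958) = sqrt(3389/5 + 32958) = sqrt(168179/5) = sqrt(840895)/5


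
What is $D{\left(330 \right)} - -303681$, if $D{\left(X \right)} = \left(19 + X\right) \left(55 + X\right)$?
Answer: $438046$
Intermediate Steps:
$D{\left(330 \right)} - -303681 = \left(1045 + 330^{2} + 74 \cdot 330\right) - -303681 = \left(1045 + 108900 + 24420\right) + 303681 = 134365 + 303681 = 438046$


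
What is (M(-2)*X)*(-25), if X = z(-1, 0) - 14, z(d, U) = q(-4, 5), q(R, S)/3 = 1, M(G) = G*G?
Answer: 1100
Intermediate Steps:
M(G) = G²
q(R, S) = 3 (q(R, S) = 3*1 = 3)
z(d, U) = 3
X = -11 (X = 3 - 14 = -11)
(M(-2)*X)*(-25) = ((-2)²*(-11))*(-25) = (4*(-11))*(-25) = -44*(-25) = 1100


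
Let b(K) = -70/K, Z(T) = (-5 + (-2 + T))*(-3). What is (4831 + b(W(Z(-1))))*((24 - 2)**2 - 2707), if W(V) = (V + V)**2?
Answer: -1374623419/128 ≈ -1.0739e+7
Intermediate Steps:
Z(T) = 21 - 3*T (Z(T) = (-7 + T)*(-3) = 21 - 3*T)
W(V) = 4*V**2 (W(V) = (2*V)**2 = 4*V**2)
(4831 + b(W(Z(-1))))*((24 - 2)**2 - 2707) = (4831 - 70*1/(4*(21 - 3*(-1))**2))*((24 - 2)**2 - 2707) = (4831 - 70*1/(4*(21 + 3)**2))*(22**2 - 2707) = (4831 - 70/(4*24**2))*(484 - 2707) = (4831 - 70/(4*576))*(-2223) = (4831 - 70/2304)*(-2223) = (4831 - 70*1/2304)*(-2223) = (4831 - 35/1152)*(-2223) = (5565277/1152)*(-2223) = -1374623419/128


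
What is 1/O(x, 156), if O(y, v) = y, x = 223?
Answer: 1/223 ≈ 0.0044843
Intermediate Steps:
1/O(x, 156) = 1/223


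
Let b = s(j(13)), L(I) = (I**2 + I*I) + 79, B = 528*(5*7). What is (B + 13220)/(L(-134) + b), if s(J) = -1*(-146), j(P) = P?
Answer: 31700/36137 ≈ 0.87722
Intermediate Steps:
B = 18480 (B = 528*35 = 18480)
L(I) = 79 + 2*I**2 (L(I) = (I**2 + I**2) + 79 = 2*I**2 + 79 = 79 + 2*I**2)
s(J) = 146
b = 146
(B + 13220)/(L(-134) + b) = (18480 + 13220)/((79 + 2*(-134)**2) + 146) = 31700/((79 + 2*17956) + 146) = 31700/((79 + 35912) + 146) = 31700/(35991 + 146) = 31700/36137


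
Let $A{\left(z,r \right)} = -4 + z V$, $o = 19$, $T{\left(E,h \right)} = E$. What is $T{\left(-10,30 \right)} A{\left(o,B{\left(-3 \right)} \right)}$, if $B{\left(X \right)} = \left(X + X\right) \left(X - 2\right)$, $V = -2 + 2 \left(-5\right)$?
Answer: $2320$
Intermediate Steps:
$V = -12$ ($V = -2 - 10 = -12$)
$B{\left(X \right)} = 2 X \left(-2 + X\right)$
$A{\left(z,r \right)} = -4 - 12 z$ ($A{\left(z,r \right)} = -4 + z \left(-12\right) = -4 - 12 z$)
$T{\left(-10,30 \right)} A{\left(o,B{\left(-3 \right)} \right)} = - 10 \left(-4 - 228\right) = \left(-10\right) \left(-232\right) = 2320$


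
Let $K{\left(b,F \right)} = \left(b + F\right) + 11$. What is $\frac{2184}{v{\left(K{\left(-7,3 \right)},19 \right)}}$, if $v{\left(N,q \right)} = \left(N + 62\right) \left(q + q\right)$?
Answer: $\frac{364}{437} \approx 0.83295$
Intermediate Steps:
$K{\left(b,F \right)} = 11 + F + b$ ($K{\left(b,F \right)} = \left(F + b\right) + 11 = 11 + F + b$)
$v{\left(N,q \right)} = 2 q \left(62 + N\right)$ ($v{\left(N,q \right)} = \left(62 + N\right) 2 q = 2 q \left(62 + N\right)$)
$\frac{2184}{v{\left(K{\left(-7,3 \right)},19 \right)}} = \frac{2184}{2 \cdot 19 \left(62 + \left(11 + 3 - 7\right)\right)} = \frac{2184}{2 \cdot 19 \left(62 + 7\right)} = \frac{2184}{2 \cdot 19 \cdot 69} = \frac{2184}{2622} = 2184 \cdot \frac{1}{2622} = \frac{364}{437}$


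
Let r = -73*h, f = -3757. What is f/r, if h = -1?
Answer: -3757/73 ≈ -51.466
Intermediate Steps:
r = 73 (r = -73*(-1) = 73)
f/r = -3757/73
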